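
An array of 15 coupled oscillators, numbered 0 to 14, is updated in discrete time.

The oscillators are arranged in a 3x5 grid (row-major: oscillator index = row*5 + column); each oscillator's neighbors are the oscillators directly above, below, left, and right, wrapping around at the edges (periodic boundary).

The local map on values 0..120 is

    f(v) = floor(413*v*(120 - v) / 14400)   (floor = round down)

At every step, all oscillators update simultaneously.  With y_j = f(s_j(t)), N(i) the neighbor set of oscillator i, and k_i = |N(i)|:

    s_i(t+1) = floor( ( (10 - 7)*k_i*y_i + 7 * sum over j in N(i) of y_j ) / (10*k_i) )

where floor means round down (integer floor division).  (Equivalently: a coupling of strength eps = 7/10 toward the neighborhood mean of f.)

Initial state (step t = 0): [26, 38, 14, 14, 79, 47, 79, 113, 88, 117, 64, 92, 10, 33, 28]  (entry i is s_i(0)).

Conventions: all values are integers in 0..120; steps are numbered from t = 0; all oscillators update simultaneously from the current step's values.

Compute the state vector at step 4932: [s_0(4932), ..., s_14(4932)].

Answer: [102, 102, 102, 102, 102, 102, 102, 102, 102, 102, 102, 102, 102, 102, 102]
Key observation: The state at step 8, [102, 102, 102, 102, 102, 102, 102, 102, 102, 102, 102, 102, 102, 102, 102], reappears at step 12: the system is in a cycle of period 4 from step 8 on.  Therefore the state at step 4932 equals the state at step 8 + ((4932 - 8) mod 4) = 8, which is [102, 102, 102, 102, 102, 102, 102, 102, 102, 102, 102, 102, 102, 102, 102].

Derivation:
t=0: [26, 38, 14, 14, 79, 47, 79, 113, 88, 117, 64, 92, 10, 33, 28]
t=1: [87, 75, 44, 64, 61, 77, 76, 49, 51, 63, 85, 76, 47, 64, 71]
t=2: [90, 93, 97, 100, 98, 91, 95, 97, 100, 99, 90, 93, 97, 100, 98]
t=3: [72, 70, 63, 58, 62, 71, 69, 62, 58, 62, 72, 70, 63, 58, 62]
t=4: [99, 100, 102, 102, 102, 99, 100, 102, 103, 102, 99, 100, 102, 102, 102]
t=5: [57, 56, 52, 51, 53, 57, 56, 52, 51, 52, 57, 56, 52, 51, 53]
t=6: [101, 101, 101, 100, 101, 101, 101, 101, 100, 101, 101, 101, 101, 100, 101]
t=7: [55, 55, 55, 56, 55, 55, 55, 55, 56, 55, 55, 55, 55, 56, 55]
t=8: [102, 102, 102, 102, 102, 102, 102, 102, 102, 102, 102, 102, 102, 102, 102]
t=9: [52, 52, 52, 52, 52, 52, 52, 52, 52, 52, 52, 52, 52, 52, 52]
t=10: [101, 101, 101, 101, 101, 101, 101, 101, 101, 101, 101, 101, 101, 101, 101]
t=11: [55, 55, 55, 55, 55, 55, 55, 55, 55, 55, 55, 55, 55, 55, 55]
t=12: [102, 102, 102, 102, 102, 102, 102, 102, 102, 102, 102, 102, 102, 102, 102]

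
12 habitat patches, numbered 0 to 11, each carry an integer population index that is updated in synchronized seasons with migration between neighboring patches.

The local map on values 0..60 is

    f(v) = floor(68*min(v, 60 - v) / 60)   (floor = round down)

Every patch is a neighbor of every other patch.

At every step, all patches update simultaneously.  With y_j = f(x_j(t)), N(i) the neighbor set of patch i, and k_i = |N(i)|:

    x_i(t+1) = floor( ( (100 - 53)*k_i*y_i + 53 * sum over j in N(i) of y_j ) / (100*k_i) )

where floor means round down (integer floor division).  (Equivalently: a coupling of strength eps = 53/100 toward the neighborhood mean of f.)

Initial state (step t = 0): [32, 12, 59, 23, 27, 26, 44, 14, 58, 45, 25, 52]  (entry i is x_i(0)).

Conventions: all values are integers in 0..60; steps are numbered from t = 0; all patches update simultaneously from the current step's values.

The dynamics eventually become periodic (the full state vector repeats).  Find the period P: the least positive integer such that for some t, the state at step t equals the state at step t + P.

Simulating step by step:
t=0: [32, 12, 59, 23, 27, 26, 44, 14, 58, 45, 25, 52]
t=1: [23, 16, 10, 21, 23, 22, 18, 16, 11, 17, 22, 14]
t=2: [22, 18, 16, 21, 22, 21, 19, 18, 16, 19, 21, 17]
t=3: [22, 20, 19, 21, 22, 21, 21, 20, 19, 21, 21, 20]
t=4: [23, 22, 21, 22, 23, 22, 22, 22, 21, 22, 22, 22]
t=5: [24, 24, 23, 24, 24, 24, 24, 24, 23, 24, 24, 24]
t=6: [26, 26, 26, 26, 26, 26, 26, 26, 26, 26, 26, 26]
t=7: [29, 29, 29, 29, 29, 29, 29, 29, 29, 29, 29, 29]
t=8: [32, 32, 32, 32, 32, 32, 32, 32, 32, 32, 32, 32]
t=9: [31, 31, 31, 31, 31, 31, 31, 31, 31, 31, 31, 31]
t=10: [32, 32, 32, 32, 32, 32, 32, 32, 32, 32, 32, 32]

Answer: 2
Key observation: The state at step 8, [32, 32, 32, 32, 32, 32, 32, 32, 32, 32, 32, 32], reappears at step 10 — and no state repeats earlier — so the cycle the system enters has period 2.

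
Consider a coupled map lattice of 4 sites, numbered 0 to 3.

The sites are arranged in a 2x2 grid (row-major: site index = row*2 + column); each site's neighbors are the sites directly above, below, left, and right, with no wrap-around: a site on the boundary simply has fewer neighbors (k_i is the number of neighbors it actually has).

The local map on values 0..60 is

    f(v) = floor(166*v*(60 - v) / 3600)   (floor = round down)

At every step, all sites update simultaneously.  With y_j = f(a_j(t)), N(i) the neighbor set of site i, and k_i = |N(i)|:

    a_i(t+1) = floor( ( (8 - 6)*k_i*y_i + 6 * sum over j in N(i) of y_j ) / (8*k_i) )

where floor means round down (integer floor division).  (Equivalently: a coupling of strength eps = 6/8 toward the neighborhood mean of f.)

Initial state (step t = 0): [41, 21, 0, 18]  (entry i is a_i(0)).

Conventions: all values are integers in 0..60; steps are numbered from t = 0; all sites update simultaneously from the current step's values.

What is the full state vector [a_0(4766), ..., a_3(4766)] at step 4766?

Answer: [39, 39, 39, 39]
Key observation: The state at step 3, [37, 37, 37, 37], reappears at step 5: the system is in a cycle of period 2 from step 3 on.  Therefore the state at step 4766 equals the state at step 3 + ((4766 - 3) mod 2) = 4, which is [39, 39, 39, 39].

Derivation:
t=0: [41, 21, 0, 18]
t=1: [22, 35, 25, 22]
t=2: [39, 38, 38, 39]
t=3: [37, 37, 37, 37]
t=4: [39, 39, 39, 39]
t=5: [37, 37, 37, 37]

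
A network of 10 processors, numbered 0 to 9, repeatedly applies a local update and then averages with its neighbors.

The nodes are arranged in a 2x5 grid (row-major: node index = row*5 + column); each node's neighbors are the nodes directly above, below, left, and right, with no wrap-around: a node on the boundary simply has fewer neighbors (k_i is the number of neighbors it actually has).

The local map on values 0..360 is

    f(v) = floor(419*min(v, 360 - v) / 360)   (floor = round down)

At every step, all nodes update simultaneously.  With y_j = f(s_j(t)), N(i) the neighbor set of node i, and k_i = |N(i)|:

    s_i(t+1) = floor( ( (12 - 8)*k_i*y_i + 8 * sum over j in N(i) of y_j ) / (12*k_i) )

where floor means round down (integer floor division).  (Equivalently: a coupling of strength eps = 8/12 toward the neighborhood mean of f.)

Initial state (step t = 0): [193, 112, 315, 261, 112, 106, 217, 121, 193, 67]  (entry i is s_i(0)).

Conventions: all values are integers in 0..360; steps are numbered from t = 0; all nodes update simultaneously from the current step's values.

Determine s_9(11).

Answer: s_9(11) = 185

Derivation:
t=0: [193, 112, 315, 261, 112, 106, 217, 121, 193, 67]
t=1: [149, 134, 102, 121, 107, 161, 142, 138, 138, 133]
t=2: [171, 153, 140, 136, 139, 175, 166, 151, 154, 146]
t=3: [193, 182, 167, 164, 162, 198, 187, 177, 171, 169]
t=4: [196, 199, 198, 192, 191, 194, 200, 200, 197, 194]
t=5: [190, 187, 188, 192, 194, 189, 187, 187, 190, 192]
t=6: [199, 199, 199, 196, 194, 199, 200, 199, 197, 195]
t=7: [187, 186, 187, 189, 191, 186, 186, 187, 189, 191]
t=8: [201, 201, 200, 198, 197, 201, 201, 200, 198, 197]
t=9: [185, 185, 186, 187, 188, 185, 185, 186, 187, 188]
t=10: [203, 202, 202, 201, 200, 203, 202, 202, 201, 200]
t=11: [182, 182, 183, 184, 185, 182, 182, 183, 184, 185]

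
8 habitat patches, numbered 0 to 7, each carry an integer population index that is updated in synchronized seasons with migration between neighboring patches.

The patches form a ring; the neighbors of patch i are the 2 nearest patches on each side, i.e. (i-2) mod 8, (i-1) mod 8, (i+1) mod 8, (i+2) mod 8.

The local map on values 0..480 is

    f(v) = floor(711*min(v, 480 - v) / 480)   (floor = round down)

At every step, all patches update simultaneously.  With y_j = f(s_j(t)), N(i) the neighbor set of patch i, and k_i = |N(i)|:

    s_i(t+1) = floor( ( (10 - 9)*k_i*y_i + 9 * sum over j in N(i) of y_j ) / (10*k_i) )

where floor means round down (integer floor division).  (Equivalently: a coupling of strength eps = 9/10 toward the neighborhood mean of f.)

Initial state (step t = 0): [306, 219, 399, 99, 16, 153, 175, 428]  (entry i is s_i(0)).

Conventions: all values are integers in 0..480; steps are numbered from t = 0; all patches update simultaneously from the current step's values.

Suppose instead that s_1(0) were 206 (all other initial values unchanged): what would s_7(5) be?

Answer: s_7(5) = 343
Key observation: This trace re-runs the system from the modified initial state.

Derivation:
t=0: [306, 206, 399, 99, 16, 153, 175, 428]
t=1: [196, 165, 176, 166, 171, 136, 157, 243]
t=2: [273, 282, 258, 240, 236, 263, 269, 252]
t=3: [316, 327, 325, 325, 331, 336, 326, 310]
t=4: [234, 236, 229, 222, 224, 230, 231, 229]
t=5: [342, 339, 338, 338, 336, 335, 339, 343]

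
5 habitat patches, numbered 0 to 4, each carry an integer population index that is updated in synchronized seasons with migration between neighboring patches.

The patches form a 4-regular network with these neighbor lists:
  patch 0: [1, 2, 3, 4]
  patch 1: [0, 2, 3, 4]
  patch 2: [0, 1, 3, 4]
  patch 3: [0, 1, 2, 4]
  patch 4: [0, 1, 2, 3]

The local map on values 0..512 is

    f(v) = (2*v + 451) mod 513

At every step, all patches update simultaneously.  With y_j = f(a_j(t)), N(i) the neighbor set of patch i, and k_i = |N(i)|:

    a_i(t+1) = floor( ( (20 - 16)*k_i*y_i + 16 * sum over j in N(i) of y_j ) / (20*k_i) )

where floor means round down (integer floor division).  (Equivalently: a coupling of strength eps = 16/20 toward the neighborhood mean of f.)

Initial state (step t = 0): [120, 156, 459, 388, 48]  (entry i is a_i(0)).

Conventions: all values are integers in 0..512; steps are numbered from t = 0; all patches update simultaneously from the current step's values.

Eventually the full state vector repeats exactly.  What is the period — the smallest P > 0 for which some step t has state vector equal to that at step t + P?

Simulating step by step:
t=0: [120, 156, 459, 388, 48]
t=1: [201, 201, 201, 201, 201]
t=2: [340, 340, 340, 340, 340]
t=3: [105, 105, 105, 105, 105]
t=4: [148, 148, 148, 148, 148]
t=5: [234, 234, 234, 234, 234]
t=6: [406, 406, 406, 406, 406]
t=7: [237, 237, 237, 237, 237]
t=8: [412, 412, 412, 412, 412]
t=9: [249, 249, 249, 249, 249]
t=10: [436, 436, 436, 436, 436]
t=11: [297, 297, 297, 297, 297]
t=12: [19, 19, 19, 19, 19]
t=13: [489, 489, 489, 489, 489]
t=14: [403, 403, 403, 403, 403]
t=15: [231, 231, 231, 231, 231]
t=16: [400, 400, 400, 400, 400]
t=17: [225, 225, 225, 225, 225]
t=18: [388, 388, 388, 388, 388]
t=19: [201, 201, 201, 201, 201]

Answer: 18
Key observation: The state at step 1, [201, 201, 201, 201, 201], reappears at step 19 — and no state repeats earlier — so the cycle the system enters has period 18.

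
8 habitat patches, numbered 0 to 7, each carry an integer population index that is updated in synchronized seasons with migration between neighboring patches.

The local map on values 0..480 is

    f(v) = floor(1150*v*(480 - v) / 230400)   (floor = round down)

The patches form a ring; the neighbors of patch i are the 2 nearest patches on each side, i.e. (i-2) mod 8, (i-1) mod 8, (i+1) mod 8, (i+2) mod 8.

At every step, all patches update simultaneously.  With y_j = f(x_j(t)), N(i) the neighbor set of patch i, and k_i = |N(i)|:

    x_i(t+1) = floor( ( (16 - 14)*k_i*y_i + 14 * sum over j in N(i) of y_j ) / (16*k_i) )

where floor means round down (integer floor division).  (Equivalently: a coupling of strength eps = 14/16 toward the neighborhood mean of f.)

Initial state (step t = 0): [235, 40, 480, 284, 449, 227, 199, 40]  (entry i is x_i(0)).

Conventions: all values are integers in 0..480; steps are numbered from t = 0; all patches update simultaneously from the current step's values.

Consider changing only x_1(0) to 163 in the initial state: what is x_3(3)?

Simulating step by step:
t=0: [235, 163, 480, 284, 449, 227, 199, 40]
t=1: [172, 174, 194, 168, 192, 191, 194, 253]
t=2: [274, 270, 267, 271, 272, 274, 275, 272]
t=3: [282, 282, 282, 282, 281, 281, 281, 281]

Answer: x_3(3) = 282
Key observation: This trace re-runs the system from the modified initial state.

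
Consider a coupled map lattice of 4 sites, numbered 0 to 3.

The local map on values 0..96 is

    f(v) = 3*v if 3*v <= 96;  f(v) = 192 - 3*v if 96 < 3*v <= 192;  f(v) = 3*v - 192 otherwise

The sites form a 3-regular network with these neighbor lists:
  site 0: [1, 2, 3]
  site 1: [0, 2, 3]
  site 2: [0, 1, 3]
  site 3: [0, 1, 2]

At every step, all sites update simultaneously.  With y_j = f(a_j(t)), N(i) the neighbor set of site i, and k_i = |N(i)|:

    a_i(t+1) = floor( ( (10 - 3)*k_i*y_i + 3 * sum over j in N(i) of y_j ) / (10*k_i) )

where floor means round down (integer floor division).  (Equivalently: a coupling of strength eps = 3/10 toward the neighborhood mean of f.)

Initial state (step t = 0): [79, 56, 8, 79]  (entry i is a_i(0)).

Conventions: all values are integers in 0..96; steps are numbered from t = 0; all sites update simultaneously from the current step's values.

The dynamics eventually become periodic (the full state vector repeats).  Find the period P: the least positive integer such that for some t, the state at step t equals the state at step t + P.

Answer: 16
Key observation: The state at step 5, [45, 18, 18, 45], reappears at step 21 — and no state repeats earlier — so the cycle the system enters has period 16.

Derivation:
t=0: [79, 56, 8, 79]
t=1: [40, 28, 28, 40]
t=2: [74, 81, 81, 74]
t=3: [34, 46, 46, 34]
t=4: [82, 61, 61, 82]
t=5: [45, 18, 18, 45]
t=6: [56, 54, 54, 56]
t=7: [25, 28, 28, 25]
t=8: [76, 82, 82, 76]
t=9: [39, 50, 50, 39]
t=10: [68, 48, 48, 68]
t=11: [19, 40, 40, 19]
t=12: [60, 69, 69, 60]
t=13: [12, 14, 14, 12]
t=14: [37, 40, 40, 37]
t=15: [79, 73, 73, 79]
t=16: [41, 30, 30, 41]
t=17: [73, 85, 85, 73]
t=18: [34, 55, 55, 34]
t=19: [77, 39, 39, 77]
t=20: [46, 67, 67, 46]
t=21: [45, 18, 18, 45]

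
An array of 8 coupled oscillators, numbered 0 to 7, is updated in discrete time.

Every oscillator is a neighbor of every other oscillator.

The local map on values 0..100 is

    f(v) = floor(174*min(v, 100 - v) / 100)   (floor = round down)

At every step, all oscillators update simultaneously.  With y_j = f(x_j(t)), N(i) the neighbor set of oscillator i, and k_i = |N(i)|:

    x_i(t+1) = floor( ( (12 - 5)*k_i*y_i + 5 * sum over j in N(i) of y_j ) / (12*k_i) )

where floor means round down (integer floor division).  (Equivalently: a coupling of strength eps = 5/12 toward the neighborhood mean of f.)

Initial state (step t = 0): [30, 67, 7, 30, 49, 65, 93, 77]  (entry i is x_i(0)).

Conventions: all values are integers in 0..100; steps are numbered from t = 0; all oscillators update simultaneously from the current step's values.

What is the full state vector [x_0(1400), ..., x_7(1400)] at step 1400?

Simulating step by step:
t=0: [30, 67, 7, 30, 49, 65, 93, 77]
t=1: [49, 51, 28, 49, 66, 53, 28, 42]
t=2: [78, 78, 58, 78, 64, 76, 58, 71]
t=3: [44, 44, 62, 44, 57, 46, 62, 50]
t=4: [75, 75, 70, 75, 74, 77, 70, 81]
t=5: [43, 43, 48, 43, 44, 41, 48, 38]
t=6: [74, 74, 79, 74, 75, 72, 79, 70]
t=7: [44, 44, 39, 44, 43, 45, 39, 48]
t=8: [75, 75, 70, 75, 74, 76, 70, 79]
t=9: [43, 43, 48, 43, 44, 42, 48, 39]
t=10: [74, 74, 79, 74, 75, 74, 79, 71]
t=11: [44, 44, 39, 44, 43, 44, 39, 46]
t=12: [75, 75, 70, 75, 74, 75, 70, 77]
t=13: [44, 44, 48, 44, 45, 44, 48, 42]
t=14: [76, 76, 80, 76, 77, 76, 80, 75]
t=15: [40, 40, 36, 40, 39, 40, 36, 41]
t=16: [68, 68, 64, 68, 67, 68, 64, 69]
t=17: [55, 55, 59, 55, 56, 55, 59, 54]
t=18: [77, 77, 73, 77, 76, 77, 73, 78]
t=19: [40, 40, 43, 40, 41, 40, 43, 39]
t=20: [69, 69, 72, 69, 70, 69, 72, 68]
t=21: [52, 52, 49, 52, 51, 52, 49, 53]
t=22: [83, 83, 84, 83, 84, 83, 84, 82]
t=23: [28, 28, 27, 28, 27, 28, 27, 29]
t=24: [47, 47, 46, 47, 46, 47, 46, 48]
t=25: [80, 80, 80, 80, 80, 80, 80, 81]
t=26: [33, 33, 33, 33, 33, 33, 33, 33]
t=27: [57, 57, 57, 57, 57, 57, 57, 57]
t=28: [74, 74, 74, 74, 74, 74, 74, 74]
t=29: [45, 45, 45, 45, 45, 45, 45, 45]
t=30: [78, 78, 78, 78, 78, 78, 78, 78]
t=31: [38, 38, 38, 38, 38, 38, 38, 38]
t=32: [66, 66, 66, 66, 66, 66, 66, 66]
t=33: [59, 59, 59, 59, 59, 59, 59, 59]
t=34: [71, 71, 71, 71, 71, 71, 71, 71]
t=35: [50, 50, 50, 50, 50, 50, 50, 50]
t=36: [87, 87, 87, 87, 87, 87, 87, 87]
t=37: [22, 22, 22, 22, 22, 22, 22, 22]
t=38: [38, 38, 38, 38, 38, 38, 38, 38]

Answer: [50, 50, 50, 50, 50, 50, 50, 50]
Key observation: The state at step 31, [38, 38, 38, 38, 38, 38, 38, 38], reappears at step 38: the system is in a cycle of period 7 from step 31 on.  Therefore the state at step 1400 equals the state at step 31 + ((1400 - 31) mod 7) = 35, which is [50, 50, 50, 50, 50, 50, 50, 50].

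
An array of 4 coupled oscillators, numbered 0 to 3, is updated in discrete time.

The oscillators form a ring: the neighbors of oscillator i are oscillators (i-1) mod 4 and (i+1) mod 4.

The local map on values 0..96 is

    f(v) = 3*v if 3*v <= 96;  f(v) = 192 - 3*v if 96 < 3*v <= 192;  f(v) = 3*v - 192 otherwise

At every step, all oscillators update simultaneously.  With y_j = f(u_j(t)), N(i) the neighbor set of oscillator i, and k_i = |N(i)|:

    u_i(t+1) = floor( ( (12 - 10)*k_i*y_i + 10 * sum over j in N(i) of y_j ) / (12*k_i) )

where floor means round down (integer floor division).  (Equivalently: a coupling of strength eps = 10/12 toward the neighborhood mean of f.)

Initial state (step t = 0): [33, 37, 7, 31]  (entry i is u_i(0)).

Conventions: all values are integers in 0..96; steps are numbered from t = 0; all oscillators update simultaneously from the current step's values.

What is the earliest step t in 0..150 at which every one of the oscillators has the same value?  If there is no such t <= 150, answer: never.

Answer: 14
Key observation: Synchronization is absorbing here: once all oscillators are equal they stay equal, and step 14 is the first all-equal step.

Derivation:
t=0: [33, 37, 7, 31]  (not all equal)
t=1: [88, 61, 76, 63]  (not all equal)
t=2: [17, 46, 11, 45]  (not all equal)
t=3: [54, 44, 51, 44]  (not all equal)
t=4: [55, 38, 56, 38]  (not all equal)
t=5: [69, 34, 69, 34]  (not all equal)
t=6: [77, 27, 77, 27]  (not all equal)
t=7: [74, 46, 74, 46]  (not all equal)
t=8: [50, 34, 50, 34]  (not all equal)
t=9: [82, 50, 82, 50]  (not all equal)
t=10: [44, 52, 44, 52]  (not all equal)
t=11: [40, 56, 40, 56]  (not all equal)
t=12: [32, 64, 32, 64]  (not all equal)
t=13: [16, 80, 16, 80]  (not all equal)
t=14: [48, 48, 48, 48]  (all equal)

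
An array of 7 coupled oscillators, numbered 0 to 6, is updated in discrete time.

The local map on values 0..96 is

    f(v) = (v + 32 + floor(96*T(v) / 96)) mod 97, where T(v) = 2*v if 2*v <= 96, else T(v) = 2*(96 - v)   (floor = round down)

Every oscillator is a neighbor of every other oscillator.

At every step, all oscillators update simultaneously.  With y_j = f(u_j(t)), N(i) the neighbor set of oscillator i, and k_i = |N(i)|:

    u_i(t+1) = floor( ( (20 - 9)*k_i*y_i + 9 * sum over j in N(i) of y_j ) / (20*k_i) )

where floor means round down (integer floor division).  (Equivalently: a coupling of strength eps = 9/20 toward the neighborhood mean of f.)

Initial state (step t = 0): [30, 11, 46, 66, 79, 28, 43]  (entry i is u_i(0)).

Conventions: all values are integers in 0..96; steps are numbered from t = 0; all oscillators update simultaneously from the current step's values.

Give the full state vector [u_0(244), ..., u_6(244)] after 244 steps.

Simulating step by step:
t=0: [30, 11, 46, 66, 79, 28, 43]
t=1: [38, 57, 61, 55, 49, 35, 57]
t=2: [56, 66, 64, 67, 70, 52, 66]
t=3: [67, 62, 63, 62, 60, 69, 62]
t=4: [61, 64, 63, 64, 65, 60, 64]
t=5: [64, 63, 64, 63, 63, 65, 63]
t=6: [63, 63, 63, 63, 63, 62, 63]
t=7: [64, 64, 64, 64, 64, 64, 64]
t=8: [63, 63, 63, 63, 63, 63, 63]
t=9: [64, 64, 64, 64, 64, 64, 64]

Answer: [63, 63, 63, 63, 63, 63, 63]
Key observation: The state at step 7, [64, 64, 64, 64, 64, 64, 64], reappears at step 9: the system is in a cycle of period 2 from step 7 on.  Therefore the state at step 244 equals the state at step 7 + ((244 - 7) mod 2) = 8, which is [63, 63, 63, 63, 63, 63, 63].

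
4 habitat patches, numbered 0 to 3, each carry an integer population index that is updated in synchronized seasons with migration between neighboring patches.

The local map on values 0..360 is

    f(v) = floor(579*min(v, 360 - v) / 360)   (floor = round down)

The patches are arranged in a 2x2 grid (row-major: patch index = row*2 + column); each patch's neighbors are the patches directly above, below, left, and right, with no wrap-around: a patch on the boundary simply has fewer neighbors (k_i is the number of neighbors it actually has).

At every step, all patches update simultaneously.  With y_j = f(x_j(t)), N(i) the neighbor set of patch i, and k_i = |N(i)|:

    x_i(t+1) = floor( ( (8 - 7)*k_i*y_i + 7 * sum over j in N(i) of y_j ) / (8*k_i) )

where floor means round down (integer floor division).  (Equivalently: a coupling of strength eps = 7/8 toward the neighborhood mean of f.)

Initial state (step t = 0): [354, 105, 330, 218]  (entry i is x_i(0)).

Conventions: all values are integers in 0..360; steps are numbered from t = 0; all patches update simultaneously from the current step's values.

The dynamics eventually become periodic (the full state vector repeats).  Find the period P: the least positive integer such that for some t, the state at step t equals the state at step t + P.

Simulating step by step:
t=0: [354, 105, 330, 218]
t=1: [95, 124, 109, 123]
t=2: [182, 177, 174, 188]
t=3: [282, 281, 280, 280]
t=4: [127, 126, 126, 127]
t=5: [202, 203, 203, 202]
t=6: [252, 253, 253, 252]
t=7: [172, 172, 172, 172]
t=8: [276, 276, 276, 276]
t=9: [135, 135, 135, 135]
t=10: [217, 217, 217, 217]
t=11: [229, 229, 229, 229]
t=12: [210, 210, 210, 210]
t=13: [241, 241, 241, 241]
t=14: [191, 191, 191, 191]
t=15: [271, 271, 271, 271]
t=16: [143, 143, 143, 143]
t=17: [229, 229, 229, 229]

Answer: 6
Key observation: The state at step 11, [229, 229, 229, 229], reappears at step 17 — and no state repeats earlier — so the cycle the system enters has period 6.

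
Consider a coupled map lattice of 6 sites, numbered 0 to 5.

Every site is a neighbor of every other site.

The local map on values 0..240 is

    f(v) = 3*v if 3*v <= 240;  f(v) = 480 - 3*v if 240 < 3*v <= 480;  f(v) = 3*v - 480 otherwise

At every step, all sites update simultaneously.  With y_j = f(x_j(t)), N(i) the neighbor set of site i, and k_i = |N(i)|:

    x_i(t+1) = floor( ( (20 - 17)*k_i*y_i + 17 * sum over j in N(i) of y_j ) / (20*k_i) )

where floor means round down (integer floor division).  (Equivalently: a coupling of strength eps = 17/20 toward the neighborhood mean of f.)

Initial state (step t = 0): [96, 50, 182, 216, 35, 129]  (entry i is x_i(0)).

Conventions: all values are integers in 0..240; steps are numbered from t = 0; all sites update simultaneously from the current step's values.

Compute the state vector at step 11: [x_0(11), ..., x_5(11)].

Simulating step by step:
t=0: [96, 50, 182, 216, 35, 129]
t=1: [127, 128, 130, 128, 129, 129]
t=2: [94, 94, 94, 94, 94, 94]
t=3: [198, 198, 198, 198, 198, 198]
t=4: [114, 114, 114, 114, 114, 114]
t=5: [138, 138, 138, 138, 138, 138]
t=6: [66, 66, 66, 66, 66, 66]
t=7: [198, 198, 198, 198, 198, 198]
t=8: [114, 114, 114, 114, 114, 114]
t=9: [138, 138, 138, 138, 138, 138]
t=10: [66, 66, 66, 66, 66, 66]
t=11: [198, 198, 198, 198, 198, 198]

Answer: [198, 198, 198, 198, 198, 198]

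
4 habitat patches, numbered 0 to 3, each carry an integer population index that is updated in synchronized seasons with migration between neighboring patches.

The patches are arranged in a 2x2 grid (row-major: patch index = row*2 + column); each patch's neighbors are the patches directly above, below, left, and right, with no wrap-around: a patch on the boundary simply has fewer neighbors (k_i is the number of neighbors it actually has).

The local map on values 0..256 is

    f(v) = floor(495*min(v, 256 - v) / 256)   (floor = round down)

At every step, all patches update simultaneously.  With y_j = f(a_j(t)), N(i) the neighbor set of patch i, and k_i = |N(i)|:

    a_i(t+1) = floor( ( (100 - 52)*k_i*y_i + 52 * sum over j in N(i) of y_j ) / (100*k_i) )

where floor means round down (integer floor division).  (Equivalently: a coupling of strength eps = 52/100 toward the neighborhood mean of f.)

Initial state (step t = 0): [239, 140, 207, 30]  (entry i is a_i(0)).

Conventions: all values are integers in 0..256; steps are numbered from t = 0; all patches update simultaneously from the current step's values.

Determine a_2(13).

Answer: a_2(13) = 182

Derivation:
t=0: [239, 140, 207, 30]
t=1: [98, 130, 68, 110]
t=2: [187, 220, 167, 199]
t=3: [126, 96, 145, 115]
t=4: [220, 209, 223, 210]
t=5: [72, 84, 71, 82]
t=6: [144, 154, 142, 153]
t=7: [212, 202, 213, 203]
t=8: [89, 98, 88, 97]
t=9: [175, 184, 174, 183]
t=10: [152, 143, 153, 144]
t=11: [204, 213, 203, 212]
t=12: [96, 87, 97, 88]
t=13: [181, 172, 182, 173]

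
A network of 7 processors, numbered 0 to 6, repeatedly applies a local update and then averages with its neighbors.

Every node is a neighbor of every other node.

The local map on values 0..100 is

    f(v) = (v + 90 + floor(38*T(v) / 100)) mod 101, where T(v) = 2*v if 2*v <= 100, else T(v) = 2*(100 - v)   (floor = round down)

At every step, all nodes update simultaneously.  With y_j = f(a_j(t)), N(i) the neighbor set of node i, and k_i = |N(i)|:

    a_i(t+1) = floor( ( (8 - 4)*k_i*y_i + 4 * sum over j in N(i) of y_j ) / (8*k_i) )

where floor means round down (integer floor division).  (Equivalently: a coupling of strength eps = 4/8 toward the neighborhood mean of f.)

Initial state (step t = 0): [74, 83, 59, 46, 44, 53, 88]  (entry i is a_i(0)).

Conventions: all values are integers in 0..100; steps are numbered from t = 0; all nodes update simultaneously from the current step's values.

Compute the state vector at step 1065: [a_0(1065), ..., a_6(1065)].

Answer: [85, 85, 85, 85, 85, 85, 85]
Key observation: The state at step 4, [85, 85, 85, 85, 85, 85, 85], reappears at step 5: the system is in a cycle of period 1 from step 4 on.  Therefore the state at step 1065 equals the state at step 4 + ((1065 - 4) mod 1) = 4, which is [85, 85, 85, 85, 85, 85, 85].

Derivation:
t=0: [74, 83, 59, 46, 44, 53, 88]
t=1: [79, 80, 78, 74, 72, 77, 81]
t=2: [83, 83, 83, 82, 82, 83, 83]
t=3: [84, 84, 84, 84, 84, 84, 84]
t=4: [85, 85, 85, 85, 85, 85, 85]
t=5: [85, 85, 85, 85, 85, 85, 85]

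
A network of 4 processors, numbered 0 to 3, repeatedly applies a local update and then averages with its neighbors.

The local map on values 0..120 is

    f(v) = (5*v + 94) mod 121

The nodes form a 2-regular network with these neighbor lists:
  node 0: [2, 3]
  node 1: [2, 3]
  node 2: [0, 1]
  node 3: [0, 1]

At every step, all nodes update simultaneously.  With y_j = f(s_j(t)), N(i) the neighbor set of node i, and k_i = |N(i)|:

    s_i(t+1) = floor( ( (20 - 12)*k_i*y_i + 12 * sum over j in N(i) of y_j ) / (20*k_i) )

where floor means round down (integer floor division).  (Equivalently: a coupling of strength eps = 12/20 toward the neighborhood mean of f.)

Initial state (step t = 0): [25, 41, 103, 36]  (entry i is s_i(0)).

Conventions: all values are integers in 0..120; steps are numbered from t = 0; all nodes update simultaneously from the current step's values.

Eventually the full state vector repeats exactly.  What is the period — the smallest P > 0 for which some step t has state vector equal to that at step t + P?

Answer: 18
Key observation: The state at step 13, [87, 87, 95, 79], reappears at step 31 — and no state repeats earlier — so the cycle the system enters has period 18.

Derivation:
t=0: [25, 41, 103, 36]
t=1: [50, 33, 48, 59]
t=2: [76, 42, 72, 46]
t=3: [96, 76, 88, 84]
t=4: [60, 68, 80, 72]
t=5: [42, 58, 34, 67]
t=6: [51, 34, 33, 51]
t=7: [80, 46, 45, 81]
t=8: [31, 60, 58, 33]
t=9: [14, 23, 19, 18]
t=10: [56, 74, 66, 64]
t=11: [38, 74, 58, 54]
t=12: [23, 47, 51, 43]
t=13: [87, 87, 95, 79]
t=14: [45, 45, 61, 29]
t=15: [77, 77, 60, 93]
t=16: [78, 78, 82, 99]
t=17: [37, 37, 8, 42]
t=18: [37, 37, 27, 47]
t=19: [73, 73, 65, 57]
t=20: [60, 60, 80, 64]
t=21: [30, 30, 22, 39]
t=22: [39, 39, 34, 20]
t=23: [47, 47, 37, 57]
t=24: [50, 50, 67, 58]
t=25: [66, 66, 87, 69]
t=26: [60, 60, 54, 67]
t=27: [32, 32, 19, 45]
t=28: [48, 48, 34, 38]
t=29: [56, 56, 64, 72]
t=30: [47, 47, 27, 43]
t=31: [87, 87, 95, 79]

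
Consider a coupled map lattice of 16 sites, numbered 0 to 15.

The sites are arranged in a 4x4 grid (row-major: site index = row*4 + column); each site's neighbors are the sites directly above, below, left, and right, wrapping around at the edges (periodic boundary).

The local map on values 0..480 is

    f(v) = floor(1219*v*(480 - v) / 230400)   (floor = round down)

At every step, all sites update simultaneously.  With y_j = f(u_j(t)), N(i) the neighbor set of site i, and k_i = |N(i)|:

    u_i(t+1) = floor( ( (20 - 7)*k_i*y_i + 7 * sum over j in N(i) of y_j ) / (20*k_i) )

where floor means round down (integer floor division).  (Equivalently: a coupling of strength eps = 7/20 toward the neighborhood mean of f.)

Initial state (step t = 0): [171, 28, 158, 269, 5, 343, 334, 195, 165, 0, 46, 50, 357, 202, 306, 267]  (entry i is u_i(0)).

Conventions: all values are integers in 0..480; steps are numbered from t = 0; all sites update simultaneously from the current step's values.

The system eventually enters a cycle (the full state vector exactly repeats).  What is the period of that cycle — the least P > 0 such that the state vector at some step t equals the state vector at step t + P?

Answer: 2
Key observation: The state at step 6, [290, 290, 290, 290, 290, 290, 290, 290, 290, 290, 290, 290, 290, 290, 290, 290], reappears at step 8 — and no state repeats earlier — so the cycle the system enters has period 2.

Derivation:
t=0: [171, 28, 158, 269, 5, 343, 334, 195, 165, 0, 46, 50, 357, 202, 306, 267]
t=1: [234, 138, 254, 294, 103, 190, 247, 250, 209, 80, 125, 158, 251, 243, 267, 276]
t=2: [289, 267, 296, 293, 238, 270, 296, 290, 277, 208, 243, 274, 302, 287, 294, 294]
t=3: [292, 297, 289, 289, 300, 298, 290, 292, 296, 298, 300, 297, 287, 293, 290, 289]
t=4: [289, 287, 291, 291, 286, 286, 290, 289, 287, 286, 286, 287, 291, 289, 290, 291]
t=5: [291, 292, 290, 290, 292, 292, 291, 291, 292, 292, 292, 292, 290, 291, 291, 290]
t=6: [290, 290, 290, 290, 290, 290, 290, 290, 290, 290, 290, 290, 290, 290, 290, 290]
t=7: [291, 291, 291, 291, 291, 291, 291, 291, 291, 291, 291, 291, 291, 291, 291, 291]
t=8: [290, 290, 290, 290, 290, 290, 290, 290, 290, 290, 290, 290, 290, 290, 290, 290]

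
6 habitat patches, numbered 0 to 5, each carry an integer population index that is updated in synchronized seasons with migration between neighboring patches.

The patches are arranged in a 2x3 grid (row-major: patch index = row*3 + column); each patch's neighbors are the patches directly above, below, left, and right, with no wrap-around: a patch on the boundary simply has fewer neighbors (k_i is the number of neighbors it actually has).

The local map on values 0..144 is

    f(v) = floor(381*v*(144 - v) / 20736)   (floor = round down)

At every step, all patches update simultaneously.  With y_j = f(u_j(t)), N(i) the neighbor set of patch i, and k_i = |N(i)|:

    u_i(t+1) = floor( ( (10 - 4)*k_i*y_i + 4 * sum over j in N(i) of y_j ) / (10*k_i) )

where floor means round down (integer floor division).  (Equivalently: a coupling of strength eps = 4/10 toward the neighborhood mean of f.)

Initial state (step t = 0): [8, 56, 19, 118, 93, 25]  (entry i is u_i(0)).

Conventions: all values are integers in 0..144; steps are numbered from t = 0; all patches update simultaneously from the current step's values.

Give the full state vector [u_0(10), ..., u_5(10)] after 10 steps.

Simulating step by step:
t=0: [8, 56, 19, 118, 93, 25]
t=1: [40, 73, 54, 54, 78, 58]
t=2: [82, 91, 90, 87, 93, 91]
t=3: [91, 88, 88, 90, 87, 88]
t=4: [88, 89, 90, 89, 90, 90]
t=5: [89, 89, 89, 89, 89, 89]
t=6: [89, 89, 89, 89, 89, 89]
t=7: [89, 89, 89, 89, 89, 89]
t=8: [89, 89, 89, 89, 89, 89]
t=9: [89, 89, 89, 89, 89, 89]
t=10: [89, 89, 89, 89, 89, 89]

Answer: [89, 89, 89, 89, 89, 89]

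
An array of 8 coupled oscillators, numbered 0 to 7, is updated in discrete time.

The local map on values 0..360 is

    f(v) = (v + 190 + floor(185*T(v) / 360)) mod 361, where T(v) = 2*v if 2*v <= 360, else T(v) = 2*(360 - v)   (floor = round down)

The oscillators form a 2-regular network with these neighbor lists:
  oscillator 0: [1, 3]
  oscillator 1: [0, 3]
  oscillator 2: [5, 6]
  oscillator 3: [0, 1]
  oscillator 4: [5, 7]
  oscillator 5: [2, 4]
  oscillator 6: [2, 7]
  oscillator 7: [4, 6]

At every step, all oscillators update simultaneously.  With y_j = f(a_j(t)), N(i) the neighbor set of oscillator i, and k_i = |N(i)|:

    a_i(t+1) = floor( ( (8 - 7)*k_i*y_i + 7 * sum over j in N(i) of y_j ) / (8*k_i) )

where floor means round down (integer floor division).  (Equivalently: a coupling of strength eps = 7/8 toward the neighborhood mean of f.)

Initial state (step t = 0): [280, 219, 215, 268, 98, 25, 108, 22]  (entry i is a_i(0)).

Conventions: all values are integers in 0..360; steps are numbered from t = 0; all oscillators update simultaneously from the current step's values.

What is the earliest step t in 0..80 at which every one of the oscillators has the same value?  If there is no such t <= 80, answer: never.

Simulating step by step:
t=0: [280, 219, 215, 268, 98, 25, 108, 22]  (not all equal)
t=1: [191, 191, 150, 191, 210, 126, 192, 62]  (not all equal)
t=2: [193, 193, 137, 193, 198, 153, 220, 208]  (not all equal)
t=3: [193, 193, 158, 193, 169, 148, 154, 192]  (not all equal)
t=4: [193, 193, 136, 193, 162, 156, 167, 160]  (not all equal)
t=5: [193, 193, 149, 193, 150, 132, 133, 160]  (not all equal)
t=6: [193, 193, 101, 193, 125, 127, 136, 120]  (not all equal)
t=7: [193, 193, 87, 193, 79, 61, 58, 90]  (not all equal)
t=8: [193, 193, 271, 193, 185, 194, 45, 288]  (not all equal)
t=9: [193, 193, 231, 193, 192, 192, 202, 231]  (not all equal)
t=10: [193, 193, 192, 193, 192, 192, 192, 192]  (not all equal)
t=11: [193, 193, 193, 193, 193, 193, 193, 193]  (all equal)

Answer: 11
Key observation: Synchronization is absorbing here: once all oscillators are equal they stay equal, and step 11 is the first all-equal step.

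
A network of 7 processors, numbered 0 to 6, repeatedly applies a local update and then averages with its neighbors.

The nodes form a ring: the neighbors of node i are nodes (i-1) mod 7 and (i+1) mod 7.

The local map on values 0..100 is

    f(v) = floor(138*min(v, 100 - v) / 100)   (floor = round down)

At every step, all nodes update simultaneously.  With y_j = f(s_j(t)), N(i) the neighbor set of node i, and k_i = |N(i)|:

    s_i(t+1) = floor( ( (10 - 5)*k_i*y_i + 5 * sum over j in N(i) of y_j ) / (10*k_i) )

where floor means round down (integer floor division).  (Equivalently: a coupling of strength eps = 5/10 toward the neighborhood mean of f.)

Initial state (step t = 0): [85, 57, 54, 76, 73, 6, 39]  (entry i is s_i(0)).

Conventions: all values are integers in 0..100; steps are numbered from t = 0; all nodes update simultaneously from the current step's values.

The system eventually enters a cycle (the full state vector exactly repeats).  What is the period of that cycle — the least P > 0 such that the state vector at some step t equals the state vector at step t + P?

Simulating step by step:
t=0: [85, 57, 54, 76, 73, 6, 39]
t=1: [38, 50, 54, 41, 28, 26, 33]
t=2: [54, 63, 62, 53, 41, 38, 44]
t=3: [59, 54, 54, 59, 57, 55, 58]
t=4: [58, 61, 61, 58, 59, 60, 58]
t=5: [56, 54, 54, 55, 56, 55, 56]
t=6: [60, 62, 62, 61, 61, 61, 60]
t=7: [54, 52, 52, 52, 53, 53, 54]
t=8: [63, 65, 66, 65, 64, 63, 63]
t=9: [50, 48, 47, 47, 49, 50, 51]
t=10: [67, 66, 64, 64, 66, 68, 68]
t=11: [45, 46, 48, 48, 46, 44, 44]
t=12: [61, 63, 65, 65, 63, 60, 60]
t=13: [53, 50, 48, 48, 51, 54, 54]
t=14: [65, 67, 66, 66, 65, 64, 63]
t=15: [48, 46, 45, 46, 47, 49, 49]
t=16: [65, 63, 62, 63, 64, 66, 66]
t=17: [48, 50, 51, 50, 48, 46, 46]
t=18: [66, 67, 68, 67, 66, 63, 63]
t=19: [47, 45, 44, 45, 47, 49, 49]
t=20: [64, 62, 61, 62, 64, 66, 66]
t=21: [49, 51, 52, 51, 49, 46, 46]
t=22: [66, 66, 66, 66, 66, 64, 64]
t=23: [46, 46, 46, 46, 46, 48, 48]
t=24: [63, 63, 63, 63, 63, 65, 65]
t=25: [50, 51, 51, 51, 50, 48, 48]
t=26: [67, 67, 67, 67, 67, 66, 66]
t=27: [45, 45, 45, 45, 45, 45, 45]
t=28: [62, 62, 62, 62, 62, 62, 62]
t=29: [52, 52, 52, 52, 52, 52, 52]
t=30: [66, 66, 66, 66, 66, 66, 66]
t=31: [46, 46, 46, 46, 46, 46, 46]
t=32: [63, 63, 63, 63, 63, 63, 63]
t=33: [51, 51, 51, 51, 51, 51, 51]
t=34: [67, 67, 67, 67, 67, 67, 67]
t=35: [45, 45, 45, 45, 45, 45, 45]

Answer: 8
Key observation: The state at step 27, [45, 45, 45, 45, 45, 45, 45], reappears at step 35 — and no state repeats earlier — so the cycle the system enters has period 8.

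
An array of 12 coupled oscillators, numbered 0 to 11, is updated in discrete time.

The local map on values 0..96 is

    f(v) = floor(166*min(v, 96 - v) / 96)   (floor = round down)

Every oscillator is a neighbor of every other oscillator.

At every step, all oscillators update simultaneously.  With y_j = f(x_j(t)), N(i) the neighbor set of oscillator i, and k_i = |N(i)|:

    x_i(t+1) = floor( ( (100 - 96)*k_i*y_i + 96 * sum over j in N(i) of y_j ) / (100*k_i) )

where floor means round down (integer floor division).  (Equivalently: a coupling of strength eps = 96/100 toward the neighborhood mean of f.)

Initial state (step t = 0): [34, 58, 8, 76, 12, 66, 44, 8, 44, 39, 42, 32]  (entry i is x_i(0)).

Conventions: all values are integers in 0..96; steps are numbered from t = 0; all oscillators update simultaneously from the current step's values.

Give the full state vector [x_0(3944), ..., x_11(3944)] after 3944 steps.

Simulating step by step:
t=0: [34, 58, 8, 76, 12, 66, 44, 8, 44, 39, 42, 32]
t=1: [49, 49, 51, 50, 51, 49, 48, 51, 48, 49, 48, 49]
t=2: [80, 80, 80, 80, 80, 80, 80, 80, 80, 80, 80, 80]
t=3: [27, 27, 27, 27, 27, 27, 27, 27, 27, 27, 27, 27]
t=4: [46, 46, 46, 46, 46, 46, 46, 46, 46, 46, 46, 46]
t=5: [79, 79, 79, 79, 79, 79, 79, 79, 79, 79, 79, 79]
t=6: [29, 29, 29, 29, 29, 29, 29, 29, 29, 29, 29, 29]
t=7: [50, 50, 50, 50, 50, 50, 50, 50, 50, 50, 50, 50]
t=8: [79, 79, 79, 79, 79, 79, 79, 79, 79, 79, 79, 79]

Answer: [79, 79, 79, 79, 79, 79, 79, 79, 79, 79, 79, 79]
Key observation: The state at step 5, [79, 79, 79, 79, 79, 79, 79, 79, 79, 79, 79, 79], reappears at step 8: the system is in a cycle of period 3 from step 5 on.  Therefore the state at step 3944 equals the state at step 5 + ((3944 - 5) mod 3) = 5, which is [79, 79, 79, 79, 79, 79, 79, 79, 79, 79, 79, 79].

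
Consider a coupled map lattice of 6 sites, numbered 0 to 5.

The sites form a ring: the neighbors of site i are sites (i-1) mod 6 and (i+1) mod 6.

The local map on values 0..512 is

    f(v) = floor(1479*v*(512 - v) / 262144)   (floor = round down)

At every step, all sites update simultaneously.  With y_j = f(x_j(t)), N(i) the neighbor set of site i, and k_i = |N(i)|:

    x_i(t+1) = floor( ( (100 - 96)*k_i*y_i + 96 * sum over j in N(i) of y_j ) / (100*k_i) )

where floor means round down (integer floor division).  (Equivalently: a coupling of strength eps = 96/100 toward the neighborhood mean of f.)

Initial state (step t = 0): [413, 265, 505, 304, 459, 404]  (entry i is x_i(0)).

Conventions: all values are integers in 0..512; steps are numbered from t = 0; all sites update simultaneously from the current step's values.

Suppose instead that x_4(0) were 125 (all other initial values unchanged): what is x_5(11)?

Answer: x_5(11) = 336
Key observation: This trace re-runs the system from the modified initial state.

Derivation:
t=0: [413, 265, 505, 304, 125, 404]
t=1: [304, 134, 348, 153, 299, 250]
t=2: [328, 336, 297, 338, 339, 357]
t=3: [323, 349, 333, 344, 321, 334]
t=4: [328, 339, 323, 339, 331, 344]
t=5: [328, 341, 330, 340, 328, 338]
t=6: [329, 338, 328, 338, 330, 339]
t=7: [330, 339, 331, 338, 330, 338]
t=8: [330, 337, 330, 337, 331, 337]
t=9: [332, 337, 332, 337, 332, 337]
t=10: [332, 336, 332, 336, 332, 336]
t=11: [333, 336, 333, 336, 333, 336]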